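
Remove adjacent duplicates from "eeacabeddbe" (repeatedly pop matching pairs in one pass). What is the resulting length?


Input: eeacabeddbe
Stack-based adjacent duplicate removal:
  Read 'e': push. Stack: e
  Read 'e': matches stack top 'e' => pop. Stack: (empty)
  Read 'a': push. Stack: a
  Read 'c': push. Stack: ac
  Read 'a': push. Stack: aca
  Read 'b': push. Stack: acab
  Read 'e': push. Stack: acabe
  Read 'd': push. Stack: acabed
  Read 'd': matches stack top 'd' => pop. Stack: acabe
  Read 'b': push. Stack: acabeb
  Read 'e': push. Stack: acabebe
Final stack: "acabebe" (length 7)

7


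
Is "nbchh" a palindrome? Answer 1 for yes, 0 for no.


Input: nbchh
Reversed: hhcbn
  Compare pos 0 ('n') with pos 4 ('h'): MISMATCH
  Compare pos 1 ('b') with pos 3 ('h'): MISMATCH
Result: not a palindrome

0


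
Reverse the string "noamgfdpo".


Input: noamgfdpo
Reading characters right to left:
  Position 8: 'o'
  Position 7: 'p'
  Position 6: 'd'
  Position 5: 'f'
  Position 4: 'g'
  Position 3: 'm'
  Position 2: 'a'
  Position 1: 'o'
  Position 0: 'n'
Reversed: opdfgmaon

opdfgmaon


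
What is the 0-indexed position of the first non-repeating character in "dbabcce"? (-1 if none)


Input: dbabcce
Character frequencies:
  'a': 1
  'b': 2
  'c': 2
  'd': 1
  'e': 1
Scanning left to right for freq == 1:
  Position 0 ('d'): unique! => answer = 0

0


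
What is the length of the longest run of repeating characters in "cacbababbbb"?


Input: "cacbababbbb"
Scanning for longest run:
  Position 1 ('a'): new char, reset run to 1
  Position 2 ('c'): new char, reset run to 1
  Position 3 ('b'): new char, reset run to 1
  Position 4 ('a'): new char, reset run to 1
  Position 5 ('b'): new char, reset run to 1
  Position 6 ('a'): new char, reset run to 1
  Position 7 ('b'): new char, reset run to 1
  Position 8 ('b'): continues run of 'b', length=2
  Position 9 ('b'): continues run of 'b', length=3
  Position 10 ('b'): continues run of 'b', length=4
Longest run: 'b' with length 4

4


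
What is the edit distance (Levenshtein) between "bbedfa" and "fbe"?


Computing edit distance: "bbedfa" -> "fbe"
DP table:
           f    b    e
      0    1    2    3
  b   1    1    1    2
  b   2    2    1    2
  e   3    3    2    1
  d   4    4    3    2
  f   5    4    4    3
  a   6    5    5    4
Edit distance = dp[6][3] = 4

4


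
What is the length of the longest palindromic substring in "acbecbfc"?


Input: "acbecbfc"
Checking substrings for palindromes:
  No multi-char palindromic substrings found
Longest palindromic substring: "a" with length 1

1


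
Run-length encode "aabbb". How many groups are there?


Input: aabbb
Scanning for consecutive runs:
  Group 1: 'a' x 2 (positions 0-1)
  Group 2: 'b' x 3 (positions 2-4)
Total groups: 2

2


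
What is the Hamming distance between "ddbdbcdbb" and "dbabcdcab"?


Comparing "ddbdbcdbb" and "dbabcdcab" position by position:
  Position 0: 'd' vs 'd' => same
  Position 1: 'd' vs 'b' => differ
  Position 2: 'b' vs 'a' => differ
  Position 3: 'd' vs 'b' => differ
  Position 4: 'b' vs 'c' => differ
  Position 5: 'c' vs 'd' => differ
  Position 6: 'd' vs 'c' => differ
  Position 7: 'b' vs 'a' => differ
  Position 8: 'b' vs 'b' => same
Total differences (Hamming distance): 7

7


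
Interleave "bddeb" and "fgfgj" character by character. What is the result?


Interleaving "bddeb" and "fgfgj":
  Position 0: 'b' from first, 'f' from second => "bf"
  Position 1: 'd' from first, 'g' from second => "dg"
  Position 2: 'd' from first, 'f' from second => "df"
  Position 3: 'e' from first, 'g' from second => "eg"
  Position 4: 'b' from first, 'j' from second => "bj"
Result: bfdgdfegbj

bfdgdfegbj


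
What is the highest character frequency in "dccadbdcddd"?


Input: dccadbdcddd
Character counts:
  'a': 1
  'b': 1
  'c': 3
  'd': 6
Maximum frequency: 6

6


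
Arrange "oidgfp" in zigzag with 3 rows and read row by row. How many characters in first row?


Zigzag "oidgfp" into 3 rows:
Placing characters:
  'o' => row 0
  'i' => row 1
  'd' => row 2
  'g' => row 1
  'f' => row 0
  'p' => row 1
Rows:
  Row 0: "of"
  Row 1: "igp"
  Row 2: "d"
First row length: 2

2


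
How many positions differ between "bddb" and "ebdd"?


Comparing "bddb" and "ebdd" position by position:
  Position 0: 'b' vs 'e' => DIFFER
  Position 1: 'd' vs 'b' => DIFFER
  Position 2: 'd' vs 'd' => same
  Position 3: 'b' vs 'd' => DIFFER
Positions that differ: 3

3


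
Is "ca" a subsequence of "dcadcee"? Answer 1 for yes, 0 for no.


Check if "ca" is a subsequence of "dcadcee"
Greedy scan:
  Position 0 ('d'): no match needed
  Position 1 ('c'): matches sub[0] = 'c'
  Position 2 ('a'): matches sub[1] = 'a'
  Position 3 ('d'): no match needed
  Position 4 ('c'): no match needed
  Position 5 ('e'): no match needed
  Position 6 ('e'): no match needed
All 2 characters matched => is a subsequence

1


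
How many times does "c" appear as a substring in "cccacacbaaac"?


Searching for "c" in "cccacacbaaac"
Scanning each position:
  Position 0: "c" => MATCH
  Position 1: "c" => MATCH
  Position 2: "c" => MATCH
  Position 3: "a" => no
  Position 4: "c" => MATCH
  Position 5: "a" => no
  Position 6: "c" => MATCH
  Position 7: "b" => no
  Position 8: "a" => no
  Position 9: "a" => no
  Position 10: "a" => no
  Position 11: "c" => MATCH
Total occurrences: 6

6


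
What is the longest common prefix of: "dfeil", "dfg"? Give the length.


Words: dfeil, dfg
  Position 0: all 'd' => match
  Position 1: all 'f' => match
  Position 2: ('e', 'g') => mismatch, stop
LCP = "df" (length 2)

2


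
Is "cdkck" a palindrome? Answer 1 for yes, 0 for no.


Input: cdkck
Reversed: kckdc
  Compare pos 0 ('c') with pos 4 ('k'): MISMATCH
  Compare pos 1 ('d') with pos 3 ('c'): MISMATCH
Result: not a palindrome

0


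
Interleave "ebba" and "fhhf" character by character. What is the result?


Interleaving "ebba" and "fhhf":
  Position 0: 'e' from first, 'f' from second => "ef"
  Position 1: 'b' from first, 'h' from second => "bh"
  Position 2: 'b' from first, 'h' from second => "bh"
  Position 3: 'a' from first, 'f' from second => "af"
Result: efbhbhaf

efbhbhaf


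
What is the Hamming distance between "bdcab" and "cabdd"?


Comparing "bdcab" and "cabdd" position by position:
  Position 0: 'b' vs 'c' => differ
  Position 1: 'd' vs 'a' => differ
  Position 2: 'c' vs 'b' => differ
  Position 3: 'a' vs 'd' => differ
  Position 4: 'b' vs 'd' => differ
Total differences (Hamming distance): 5

5


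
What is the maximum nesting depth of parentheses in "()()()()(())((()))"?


Input: "()()()()(())((()))"
Tracking depth:
  Position 0 '(': depth becomes 1
  Position 1 ')': depth becomes 0
  Position 2 '(': depth becomes 1
  Position 3 ')': depth becomes 0
  Position 4 '(': depth becomes 1
  Position 5 ')': depth becomes 0
  Position 6 '(': depth becomes 1
  Position 7 ')': depth becomes 0
  Position 8 '(': depth becomes 1
  Position 9 '(': depth becomes 2
  Position 10 ')': depth becomes 1
  Position 11 ')': depth becomes 0
  Position 12 '(': depth becomes 1
  Position 13 '(': depth becomes 2
  Position 14 '(': depth becomes 3
  Position 15 ')': depth becomes 2
  Position 16 ')': depth becomes 1
  Position 17 ')': depth becomes 0
Maximum depth reached: 3

3


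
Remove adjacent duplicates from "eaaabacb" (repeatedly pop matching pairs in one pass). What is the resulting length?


Input: eaaabacb
Stack-based adjacent duplicate removal:
  Read 'e': push. Stack: e
  Read 'a': push. Stack: ea
  Read 'a': matches stack top 'a' => pop. Stack: e
  Read 'a': push. Stack: ea
  Read 'b': push. Stack: eab
  Read 'a': push. Stack: eaba
  Read 'c': push. Stack: eabac
  Read 'b': push. Stack: eabacb
Final stack: "eabacb" (length 6)

6


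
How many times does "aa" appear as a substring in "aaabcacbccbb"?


Searching for "aa" in "aaabcacbccbb"
Scanning each position:
  Position 0: "aa" => MATCH
  Position 1: "aa" => MATCH
  Position 2: "ab" => no
  Position 3: "bc" => no
  Position 4: "ca" => no
  Position 5: "ac" => no
  Position 6: "cb" => no
  Position 7: "bc" => no
  Position 8: "cc" => no
  Position 9: "cb" => no
  Position 10: "bb" => no
Total occurrences: 2

2


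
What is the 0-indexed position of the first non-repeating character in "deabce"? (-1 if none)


Input: deabce
Character frequencies:
  'a': 1
  'b': 1
  'c': 1
  'd': 1
  'e': 2
Scanning left to right for freq == 1:
  Position 0 ('d'): unique! => answer = 0

0


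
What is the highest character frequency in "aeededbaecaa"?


Input: aeededbaecaa
Character counts:
  'a': 4
  'b': 1
  'c': 1
  'd': 2
  'e': 4
Maximum frequency: 4

4


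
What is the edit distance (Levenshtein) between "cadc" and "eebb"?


Computing edit distance: "cadc" -> "eebb"
DP table:
           e    e    b    b
      0    1    2    3    4
  c   1    1    2    3    4
  a   2    2    2    3    4
  d   3    3    3    3    4
  c   4    4    4    4    4
Edit distance = dp[4][4] = 4

4


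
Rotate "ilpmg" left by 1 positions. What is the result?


Input: "ilpmg", rotate left by 1
First 1 characters: "i"
Remaining characters: "lpmg"
Concatenate remaining + first: "lpmg" + "i" = "lpmgi"

lpmgi


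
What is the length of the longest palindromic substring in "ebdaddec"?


Input: "ebdaddec"
Checking substrings for palindromes:
  [2:5] "dad" (len 3) => palindrome
  [4:6] "dd" (len 2) => palindrome
Longest palindromic substring: "dad" with length 3

3


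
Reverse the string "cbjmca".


Input: cbjmca
Reading characters right to left:
  Position 5: 'a'
  Position 4: 'c'
  Position 3: 'm'
  Position 2: 'j'
  Position 1: 'b'
  Position 0: 'c'
Reversed: acmjbc

acmjbc


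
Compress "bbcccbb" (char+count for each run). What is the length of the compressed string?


Input: bbcccbb
Runs:
  'b' x 2 => "b2"
  'c' x 3 => "c3"
  'b' x 2 => "b2"
Compressed: "b2c3b2"
Compressed length: 6

6


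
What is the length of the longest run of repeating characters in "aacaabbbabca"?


Input: "aacaabbbabca"
Scanning for longest run:
  Position 1 ('a'): continues run of 'a', length=2
  Position 2 ('c'): new char, reset run to 1
  Position 3 ('a'): new char, reset run to 1
  Position 4 ('a'): continues run of 'a', length=2
  Position 5 ('b'): new char, reset run to 1
  Position 6 ('b'): continues run of 'b', length=2
  Position 7 ('b'): continues run of 'b', length=3
  Position 8 ('a'): new char, reset run to 1
  Position 9 ('b'): new char, reset run to 1
  Position 10 ('c'): new char, reset run to 1
  Position 11 ('a'): new char, reset run to 1
Longest run: 'b' with length 3

3


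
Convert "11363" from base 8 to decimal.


Input: "11363" in base 8
Positional expansion:
  Digit '1' (value 1) x 8^4 = 4096
  Digit '1' (value 1) x 8^3 = 512
  Digit '3' (value 3) x 8^2 = 192
  Digit '6' (value 6) x 8^1 = 48
  Digit '3' (value 3) x 8^0 = 3
Sum = 4851

4851


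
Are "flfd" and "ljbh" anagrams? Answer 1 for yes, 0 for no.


Strings: "flfd", "ljbh"
Sorted first:  dffl
Sorted second: bhjl
Differ at position 0: 'd' vs 'b' => not anagrams

0


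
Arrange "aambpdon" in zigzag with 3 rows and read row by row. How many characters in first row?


Zigzag "aambpdon" into 3 rows:
Placing characters:
  'a' => row 0
  'a' => row 1
  'm' => row 2
  'b' => row 1
  'p' => row 0
  'd' => row 1
  'o' => row 2
  'n' => row 1
Rows:
  Row 0: "ap"
  Row 1: "abdn"
  Row 2: "mo"
First row length: 2

2


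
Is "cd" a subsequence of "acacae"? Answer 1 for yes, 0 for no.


Check if "cd" is a subsequence of "acacae"
Greedy scan:
  Position 0 ('a'): no match needed
  Position 1 ('c'): matches sub[0] = 'c'
  Position 2 ('a'): no match needed
  Position 3 ('c'): no match needed
  Position 4 ('a'): no match needed
  Position 5 ('e'): no match needed
Only matched 1/2 characters => not a subsequence

0


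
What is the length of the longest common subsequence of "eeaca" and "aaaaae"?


LCS of "eeaca" and "aaaaae"
DP table:
           a    a    a    a    a    e
      0    0    0    0    0    0    0
  e   0    0    0    0    0    0    1
  e   0    0    0    0    0    0    1
  a   0    1    1    1    1    1    1
  c   0    1    1    1    1    1    1
  a   0    1    2    2    2    2    2
LCS length = dp[5][6] = 2

2


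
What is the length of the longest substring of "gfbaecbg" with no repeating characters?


Input: "gfbaecbg"
Sliding window (track last position of each char):
  Position 0 ('g'): window [0,0] length 1 -- new best
  Position 1 ('f'): window [0,1] length 2 -- new best
  Position 2 ('b'): window [0,2] length 3 -- new best
  Position 3 ('a'): window [0,3] length 4 -- new best
  Position 4 ('e'): window [0,4] length 5 -- new best
  Position 5 ('c'): window [0,5] length 6 -- new best
  Position 6 ('b'): repeat (last at 2), move window start to 3
  Position 6 ('b'): window [3,6] length 4
  Position 7 ('g'): window [3,7] length 5
Longest substring with no repeats: "gfbaec" with length 6

6


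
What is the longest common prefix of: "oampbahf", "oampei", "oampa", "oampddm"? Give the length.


Words: oampbahf, oampei, oampa, oampddm
  Position 0: all 'o' => match
  Position 1: all 'a' => match
  Position 2: all 'm' => match
  Position 3: all 'p' => match
  Position 4: ('b', 'e', 'a', 'd') => mismatch, stop
LCP = "oamp" (length 4)

4


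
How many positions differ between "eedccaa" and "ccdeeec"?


Comparing "eedccaa" and "ccdeeec" position by position:
  Position 0: 'e' vs 'c' => DIFFER
  Position 1: 'e' vs 'c' => DIFFER
  Position 2: 'd' vs 'd' => same
  Position 3: 'c' vs 'e' => DIFFER
  Position 4: 'c' vs 'e' => DIFFER
  Position 5: 'a' vs 'e' => DIFFER
  Position 6: 'a' vs 'c' => DIFFER
Positions that differ: 6

6


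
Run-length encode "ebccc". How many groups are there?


Input: ebccc
Scanning for consecutive runs:
  Group 1: 'e' x 1 (positions 0-0)
  Group 2: 'b' x 1 (positions 1-1)
  Group 3: 'c' x 3 (positions 2-4)
Total groups: 3

3


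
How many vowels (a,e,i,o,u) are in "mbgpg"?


Input: mbgpg
Checking each character:
  'm' at position 0: consonant
  'b' at position 1: consonant
  'g' at position 2: consonant
  'p' at position 3: consonant
  'g' at position 4: consonant
Total vowels: 0

0


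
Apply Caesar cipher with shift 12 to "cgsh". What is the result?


Caesar cipher: shift "cgsh" by 12
  'c' (pos 2) + 12 = pos 14 = 'o'
  'g' (pos 6) + 12 = pos 18 = 's'
  's' (pos 18) + 12 = pos 4 = 'e'
  'h' (pos 7) + 12 = pos 19 = 't'
Result: oset

oset


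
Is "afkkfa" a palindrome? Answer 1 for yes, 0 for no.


Input: afkkfa
Reversed: afkkfa
  Compare pos 0 ('a') with pos 5 ('a'): match
  Compare pos 1 ('f') with pos 4 ('f'): match
  Compare pos 2 ('k') with pos 3 ('k'): match
Result: palindrome

1


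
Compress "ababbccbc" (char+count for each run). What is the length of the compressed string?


Input: ababbccbc
Runs:
  'a' x 1 => "a1"
  'b' x 1 => "b1"
  'a' x 1 => "a1"
  'b' x 2 => "b2"
  'c' x 2 => "c2"
  'b' x 1 => "b1"
  'c' x 1 => "c1"
Compressed: "a1b1a1b2c2b1c1"
Compressed length: 14

14


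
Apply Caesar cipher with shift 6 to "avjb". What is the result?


Caesar cipher: shift "avjb" by 6
  'a' (pos 0) + 6 = pos 6 = 'g'
  'v' (pos 21) + 6 = pos 1 = 'b'
  'j' (pos 9) + 6 = pos 15 = 'p'
  'b' (pos 1) + 6 = pos 7 = 'h'
Result: gbph

gbph


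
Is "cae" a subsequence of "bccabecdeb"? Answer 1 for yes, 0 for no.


Check if "cae" is a subsequence of "bccabecdeb"
Greedy scan:
  Position 0 ('b'): no match needed
  Position 1 ('c'): matches sub[0] = 'c'
  Position 2 ('c'): no match needed
  Position 3 ('a'): matches sub[1] = 'a'
  Position 4 ('b'): no match needed
  Position 5 ('e'): matches sub[2] = 'e'
  Position 6 ('c'): no match needed
  Position 7 ('d'): no match needed
  Position 8 ('e'): no match needed
  Position 9 ('b'): no match needed
All 3 characters matched => is a subsequence

1


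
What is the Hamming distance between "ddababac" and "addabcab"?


Comparing "ddababac" and "addabcab" position by position:
  Position 0: 'd' vs 'a' => differ
  Position 1: 'd' vs 'd' => same
  Position 2: 'a' vs 'd' => differ
  Position 3: 'b' vs 'a' => differ
  Position 4: 'a' vs 'b' => differ
  Position 5: 'b' vs 'c' => differ
  Position 6: 'a' vs 'a' => same
  Position 7: 'c' vs 'b' => differ
Total differences (Hamming distance): 6

6


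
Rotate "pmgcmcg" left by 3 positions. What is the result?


Input: "pmgcmcg", rotate left by 3
First 3 characters: "pmg"
Remaining characters: "cmcg"
Concatenate remaining + first: "cmcg" + "pmg" = "cmcgpmg"

cmcgpmg


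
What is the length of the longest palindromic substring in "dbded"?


Input: "dbded"
Checking substrings for palindromes:
  [0:3] "dbd" (len 3) => palindrome
  [2:5] "ded" (len 3) => palindrome
Longest palindromic substring: "dbd" with length 3

3


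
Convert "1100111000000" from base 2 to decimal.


Input: "1100111000000" in base 2
Positional expansion:
  Digit '1' (value 1) x 2^12 = 4096
  Digit '1' (value 1) x 2^11 = 2048
  Digit '0' (value 0) x 2^10 = 0
  Digit '0' (value 0) x 2^9 = 0
  Digit '1' (value 1) x 2^8 = 256
  Digit '1' (value 1) x 2^7 = 128
  Digit '1' (value 1) x 2^6 = 64
  Digit '0' (value 0) x 2^5 = 0
  Digit '0' (value 0) x 2^4 = 0
  Digit '0' (value 0) x 2^3 = 0
  Digit '0' (value 0) x 2^2 = 0
  Digit '0' (value 0) x 2^1 = 0
  Digit '0' (value 0) x 2^0 = 0
Sum = 6592

6592


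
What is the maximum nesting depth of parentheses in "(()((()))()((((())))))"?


Input: "(()((()))()((((())))))"
Tracking depth:
  Position 0 '(': depth becomes 1
  Position 1 '(': depth becomes 2
  Position 2 ')': depth becomes 1
  Position 3 '(': depth becomes 2
  Position 4 '(': depth becomes 3
  Position 5 '(': depth becomes 4
  Position 6 ')': depth becomes 3
  Position 7 ')': depth becomes 2
  Position 8 ')': depth becomes 1
  Position 9 '(': depth becomes 2
  Position 10 ')': depth becomes 1
  Position 11 '(': depth becomes 2
  Position 12 '(': depth becomes 3
  Position 13 '(': depth becomes 4
  Position 14 '(': depth becomes 5
  Position 15 '(': depth becomes 6
  Position 16 ')': depth becomes 5
  Position 17 ')': depth becomes 4
  Position 18 ')': depth becomes 3
  Position 19 ')': depth becomes 2
  Position 20 ')': depth becomes 1
  Position 21 ')': depth becomes 0
Maximum depth reached: 6

6


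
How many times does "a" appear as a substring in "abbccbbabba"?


Searching for "a" in "abbccbbabba"
Scanning each position:
  Position 0: "a" => MATCH
  Position 1: "b" => no
  Position 2: "b" => no
  Position 3: "c" => no
  Position 4: "c" => no
  Position 5: "b" => no
  Position 6: "b" => no
  Position 7: "a" => MATCH
  Position 8: "b" => no
  Position 9: "b" => no
  Position 10: "a" => MATCH
Total occurrences: 3

3


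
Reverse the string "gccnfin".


Input: gccnfin
Reading characters right to left:
  Position 6: 'n'
  Position 5: 'i'
  Position 4: 'f'
  Position 3: 'n'
  Position 2: 'c'
  Position 1: 'c'
  Position 0: 'g'
Reversed: nifnccg

nifnccg


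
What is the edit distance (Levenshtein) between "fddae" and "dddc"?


Computing edit distance: "fddae" -> "dddc"
DP table:
           d    d    d    c
      0    1    2    3    4
  f   1    1    2    3    4
  d   2    1    1    2    3
  d   3    2    1    1    2
  a   4    3    2    2    2
  e   5    4    3    3    3
Edit distance = dp[5][4] = 3

3


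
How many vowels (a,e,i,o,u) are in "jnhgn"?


Input: jnhgn
Checking each character:
  'j' at position 0: consonant
  'n' at position 1: consonant
  'h' at position 2: consonant
  'g' at position 3: consonant
  'n' at position 4: consonant
Total vowels: 0

0


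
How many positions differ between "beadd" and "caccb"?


Comparing "beadd" and "caccb" position by position:
  Position 0: 'b' vs 'c' => DIFFER
  Position 1: 'e' vs 'a' => DIFFER
  Position 2: 'a' vs 'c' => DIFFER
  Position 3: 'd' vs 'c' => DIFFER
  Position 4: 'd' vs 'b' => DIFFER
Positions that differ: 5

5


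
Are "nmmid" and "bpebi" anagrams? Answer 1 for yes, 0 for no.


Strings: "nmmid", "bpebi"
Sorted first:  dimmn
Sorted second: bbeip
Differ at position 0: 'd' vs 'b' => not anagrams

0


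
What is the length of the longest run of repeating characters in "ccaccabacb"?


Input: "ccaccabacb"
Scanning for longest run:
  Position 1 ('c'): continues run of 'c', length=2
  Position 2 ('a'): new char, reset run to 1
  Position 3 ('c'): new char, reset run to 1
  Position 4 ('c'): continues run of 'c', length=2
  Position 5 ('a'): new char, reset run to 1
  Position 6 ('b'): new char, reset run to 1
  Position 7 ('a'): new char, reset run to 1
  Position 8 ('c'): new char, reset run to 1
  Position 9 ('b'): new char, reset run to 1
Longest run: 'c' with length 2

2


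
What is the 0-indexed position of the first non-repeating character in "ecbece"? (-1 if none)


Input: ecbece
Character frequencies:
  'b': 1
  'c': 2
  'e': 3
Scanning left to right for freq == 1:
  Position 0 ('e'): freq=3, skip
  Position 1 ('c'): freq=2, skip
  Position 2 ('b'): unique! => answer = 2

2


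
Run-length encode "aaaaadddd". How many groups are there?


Input: aaaaadddd
Scanning for consecutive runs:
  Group 1: 'a' x 5 (positions 0-4)
  Group 2: 'd' x 4 (positions 5-8)
Total groups: 2

2


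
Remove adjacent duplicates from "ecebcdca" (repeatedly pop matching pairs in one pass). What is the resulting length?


Input: ecebcdca
Stack-based adjacent duplicate removal:
  Read 'e': push. Stack: e
  Read 'c': push. Stack: ec
  Read 'e': push. Stack: ece
  Read 'b': push. Stack: eceb
  Read 'c': push. Stack: ecebc
  Read 'd': push. Stack: ecebcd
  Read 'c': push. Stack: ecebcdc
  Read 'a': push. Stack: ecebcdca
Final stack: "ecebcdca" (length 8)

8


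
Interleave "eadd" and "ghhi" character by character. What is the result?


Interleaving "eadd" and "ghhi":
  Position 0: 'e' from first, 'g' from second => "eg"
  Position 1: 'a' from first, 'h' from second => "ah"
  Position 2: 'd' from first, 'h' from second => "dh"
  Position 3: 'd' from first, 'i' from second => "di"
Result: egahdhdi

egahdhdi


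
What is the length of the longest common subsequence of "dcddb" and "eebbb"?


LCS of "dcddb" and "eebbb"
DP table:
           e    e    b    b    b
      0    0    0    0    0    0
  d   0    0    0    0    0    0
  c   0    0    0    0    0    0
  d   0    0    0    0    0    0
  d   0    0    0    0    0    0
  b   0    0    0    1    1    1
LCS length = dp[5][5] = 1

1


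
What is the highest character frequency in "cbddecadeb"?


Input: cbddecadeb
Character counts:
  'a': 1
  'b': 2
  'c': 2
  'd': 3
  'e': 2
Maximum frequency: 3

3


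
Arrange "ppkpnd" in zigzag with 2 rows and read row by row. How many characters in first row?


Zigzag "ppkpnd" into 2 rows:
Placing characters:
  'p' => row 0
  'p' => row 1
  'k' => row 0
  'p' => row 1
  'n' => row 0
  'd' => row 1
Rows:
  Row 0: "pkn"
  Row 1: "ppd"
First row length: 3

3


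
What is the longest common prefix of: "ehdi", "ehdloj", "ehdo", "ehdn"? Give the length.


Words: ehdi, ehdloj, ehdo, ehdn
  Position 0: all 'e' => match
  Position 1: all 'h' => match
  Position 2: all 'd' => match
  Position 3: ('i', 'l', 'o', 'n') => mismatch, stop
LCP = "ehd" (length 3)

3


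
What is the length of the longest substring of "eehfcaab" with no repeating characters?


Input: "eehfcaab"
Sliding window (track last position of each char):
  Position 0 ('e'): window [0,0] length 1 -- new best
  Position 1 ('e'): repeat (last at 0), move window start to 1
  Position 1 ('e'): window [1,1] length 1
  Position 2 ('h'): window [1,2] length 2 -- new best
  Position 3 ('f'): window [1,3] length 3 -- new best
  Position 4 ('c'): window [1,4] length 4 -- new best
  Position 5 ('a'): window [1,5] length 5 -- new best
  Position 6 ('a'): repeat (last at 5), move window start to 6
  Position 6 ('a'): window [6,6] length 1
  Position 7 ('b'): window [6,7] length 2
Longest substring with no repeats: "ehfca" with length 5

5


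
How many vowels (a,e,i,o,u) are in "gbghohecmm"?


Input: gbghohecmm
Checking each character:
  'g' at position 0: consonant
  'b' at position 1: consonant
  'g' at position 2: consonant
  'h' at position 3: consonant
  'o' at position 4: vowel (running total: 1)
  'h' at position 5: consonant
  'e' at position 6: vowel (running total: 2)
  'c' at position 7: consonant
  'm' at position 8: consonant
  'm' at position 9: consonant
Total vowels: 2

2


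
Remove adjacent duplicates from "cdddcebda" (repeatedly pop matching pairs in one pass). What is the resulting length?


Input: cdddcebda
Stack-based adjacent duplicate removal:
  Read 'c': push. Stack: c
  Read 'd': push. Stack: cd
  Read 'd': matches stack top 'd' => pop. Stack: c
  Read 'd': push. Stack: cd
  Read 'c': push. Stack: cdc
  Read 'e': push. Stack: cdce
  Read 'b': push. Stack: cdceb
  Read 'd': push. Stack: cdcebd
  Read 'a': push. Stack: cdcebda
Final stack: "cdcebda" (length 7)

7


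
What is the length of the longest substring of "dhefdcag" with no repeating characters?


Input: "dhefdcag"
Sliding window (track last position of each char):
  Position 0 ('d'): window [0,0] length 1 -- new best
  Position 1 ('h'): window [0,1] length 2 -- new best
  Position 2 ('e'): window [0,2] length 3 -- new best
  Position 3 ('f'): window [0,3] length 4 -- new best
  Position 4 ('d'): repeat (last at 0), move window start to 1
  Position 4 ('d'): window [1,4] length 4
  Position 5 ('c'): window [1,5] length 5 -- new best
  Position 6 ('a'): window [1,6] length 6 -- new best
  Position 7 ('g'): window [1,7] length 7 -- new best
Longest substring with no repeats: "hefdcag" with length 7

7


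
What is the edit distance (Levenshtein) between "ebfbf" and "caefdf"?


Computing edit distance: "ebfbf" -> "caefdf"
DP table:
           c    a    e    f    d    f
      0    1    2    3    4    5    6
  e   1    1    2    2    3    4    5
  b   2    2    2    3    3    4    5
  f   3    3    3    3    3    4    4
  b   4    4    4    4    4    4    5
  f   5    5    5    5    4    5    4
Edit distance = dp[5][6] = 4

4


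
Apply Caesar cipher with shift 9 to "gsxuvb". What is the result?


Caesar cipher: shift "gsxuvb" by 9
  'g' (pos 6) + 9 = pos 15 = 'p'
  's' (pos 18) + 9 = pos 1 = 'b'
  'x' (pos 23) + 9 = pos 6 = 'g'
  'u' (pos 20) + 9 = pos 3 = 'd'
  'v' (pos 21) + 9 = pos 4 = 'e'
  'b' (pos 1) + 9 = pos 10 = 'k'
Result: pbgdek

pbgdek


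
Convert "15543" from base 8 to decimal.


Input: "15543" in base 8
Positional expansion:
  Digit '1' (value 1) x 8^4 = 4096
  Digit '5' (value 5) x 8^3 = 2560
  Digit '5' (value 5) x 8^2 = 320
  Digit '4' (value 4) x 8^1 = 32
  Digit '3' (value 3) x 8^0 = 3
Sum = 7011

7011


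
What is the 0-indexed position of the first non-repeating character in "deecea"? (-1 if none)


Input: deecea
Character frequencies:
  'a': 1
  'c': 1
  'd': 1
  'e': 3
Scanning left to right for freq == 1:
  Position 0 ('d'): unique! => answer = 0

0


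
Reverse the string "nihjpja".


Input: nihjpja
Reading characters right to left:
  Position 6: 'a'
  Position 5: 'j'
  Position 4: 'p'
  Position 3: 'j'
  Position 2: 'h'
  Position 1: 'i'
  Position 0: 'n'
Reversed: ajpjhin

ajpjhin


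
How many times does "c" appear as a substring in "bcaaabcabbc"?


Searching for "c" in "bcaaabcabbc"
Scanning each position:
  Position 0: "b" => no
  Position 1: "c" => MATCH
  Position 2: "a" => no
  Position 3: "a" => no
  Position 4: "a" => no
  Position 5: "b" => no
  Position 6: "c" => MATCH
  Position 7: "a" => no
  Position 8: "b" => no
  Position 9: "b" => no
  Position 10: "c" => MATCH
Total occurrences: 3

3


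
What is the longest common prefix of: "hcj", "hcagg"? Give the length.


Words: hcj, hcagg
  Position 0: all 'h' => match
  Position 1: all 'c' => match
  Position 2: ('j', 'a') => mismatch, stop
LCP = "hc" (length 2)

2


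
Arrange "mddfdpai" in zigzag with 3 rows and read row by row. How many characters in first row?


Zigzag "mddfdpai" into 3 rows:
Placing characters:
  'm' => row 0
  'd' => row 1
  'd' => row 2
  'f' => row 1
  'd' => row 0
  'p' => row 1
  'a' => row 2
  'i' => row 1
Rows:
  Row 0: "md"
  Row 1: "dfpi"
  Row 2: "da"
First row length: 2

2


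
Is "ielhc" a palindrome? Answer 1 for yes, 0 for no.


Input: ielhc
Reversed: chlei
  Compare pos 0 ('i') with pos 4 ('c'): MISMATCH
  Compare pos 1 ('e') with pos 3 ('h'): MISMATCH
Result: not a palindrome

0


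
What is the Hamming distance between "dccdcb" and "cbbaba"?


Comparing "dccdcb" and "cbbaba" position by position:
  Position 0: 'd' vs 'c' => differ
  Position 1: 'c' vs 'b' => differ
  Position 2: 'c' vs 'b' => differ
  Position 3: 'd' vs 'a' => differ
  Position 4: 'c' vs 'b' => differ
  Position 5: 'b' vs 'a' => differ
Total differences (Hamming distance): 6

6


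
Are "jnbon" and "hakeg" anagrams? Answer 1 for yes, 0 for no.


Strings: "jnbon", "hakeg"
Sorted first:  bjnno
Sorted second: aeghk
Differ at position 0: 'b' vs 'a' => not anagrams

0


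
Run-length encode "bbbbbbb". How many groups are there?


Input: bbbbbbb
Scanning for consecutive runs:
  Group 1: 'b' x 7 (positions 0-6)
Total groups: 1

1


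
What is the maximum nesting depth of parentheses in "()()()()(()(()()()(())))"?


Input: "()()()()(()(()()()(())))"
Tracking depth:
  Position 0 '(': depth becomes 1
  Position 1 ')': depth becomes 0
  Position 2 '(': depth becomes 1
  Position 3 ')': depth becomes 0
  Position 4 '(': depth becomes 1
  Position 5 ')': depth becomes 0
  Position 6 '(': depth becomes 1
  Position 7 ')': depth becomes 0
  Position 8 '(': depth becomes 1
  Position 9 '(': depth becomes 2
  Position 10 ')': depth becomes 1
  Position 11 '(': depth becomes 2
  Position 12 '(': depth becomes 3
  Position 13 ')': depth becomes 2
  Position 14 '(': depth becomes 3
  Position 15 ')': depth becomes 2
  Position 16 '(': depth becomes 3
  Position 17 ')': depth becomes 2
  Position 18 '(': depth becomes 3
  Position 19 '(': depth becomes 4
  Position 20 ')': depth becomes 3
  Position 21 ')': depth becomes 2
  Position 22 ')': depth becomes 1
  Position 23 ')': depth becomes 0
Maximum depth reached: 4

4


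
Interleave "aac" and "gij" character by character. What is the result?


Interleaving "aac" and "gij":
  Position 0: 'a' from first, 'g' from second => "ag"
  Position 1: 'a' from first, 'i' from second => "ai"
  Position 2: 'c' from first, 'j' from second => "cj"
Result: agaicj

agaicj


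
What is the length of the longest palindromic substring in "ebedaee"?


Input: "ebedaee"
Checking substrings for palindromes:
  [0:3] "ebe" (len 3) => palindrome
  [5:7] "ee" (len 2) => palindrome
Longest palindromic substring: "ebe" with length 3

3


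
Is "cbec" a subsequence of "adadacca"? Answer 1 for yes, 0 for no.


Check if "cbec" is a subsequence of "adadacca"
Greedy scan:
  Position 0 ('a'): no match needed
  Position 1 ('d'): no match needed
  Position 2 ('a'): no match needed
  Position 3 ('d'): no match needed
  Position 4 ('a'): no match needed
  Position 5 ('c'): matches sub[0] = 'c'
  Position 6 ('c'): no match needed
  Position 7 ('a'): no match needed
Only matched 1/4 characters => not a subsequence

0


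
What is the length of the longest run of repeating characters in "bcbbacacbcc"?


Input: "bcbbacacbcc"
Scanning for longest run:
  Position 1 ('c'): new char, reset run to 1
  Position 2 ('b'): new char, reset run to 1
  Position 3 ('b'): continues run of 'b', length=2
  Position 4 ('a'): new char, reset run to 1
  Position 5 ('c'): new char, reset run to 1
  Position 6 ('a'): new char, reset run to 1
  Position 7 ('c'): new char, reset run to 1
  Position 8 ('b'): new char, reset run to 1
  Position 9 ('c'): new char, reset run to 1
  Position 10 ('c'): continues run of 'c', length=2
Longest run: 'b' with length 2

2


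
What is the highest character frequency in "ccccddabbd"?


Input: ccccddabbd
Character counts:
  'a': 1
  'b': 2
  'c': 4
  'd': 3
Maximum frequency: 4

4


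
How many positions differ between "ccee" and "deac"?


Comparing "ccee" and "deac" position by position:
  Position 0: 'c' vs 'd' => DIFFER
  Position 1: 'c' vs 'e' => DIFFER
  Position 2: 'e' vs 'a' => DIFFER
  Position 3: 'e' vs 'c' => DIFFER
Positions that differ: 4

4


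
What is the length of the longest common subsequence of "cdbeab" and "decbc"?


LCS of "cdbeab" and "decbc"
DP table:
           d    e    c    b    c
      0    0    0    0    0    0
  c   0    0    0    1    1    1
  d   0    1    1    1    1    1
  b   0    1    1    1    2    2
  e   0    1    2    2    2    2
  a   0    1    2    2    2    2
  b   0    1    2    2    3    3
LCS length = dp[6][5] = 3

3


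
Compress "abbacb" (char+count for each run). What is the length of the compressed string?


Input: abbacb
Runs:
  'a' x 1 => "a1"
  'b' x 2 => "b2"
  'a' x 1 => "a1"
  'c' x 1 => "c1"
  'b' x 1 => "b1"
Compressed: "a1b2a1c1b1"
Compressed length: 10

10


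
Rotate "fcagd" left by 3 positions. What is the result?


Input: "fcagd", rotate left by 3
First 3 characters: "fca"
Remaining characters: "gd"
Concatenate remaining + first: "gd" + "fca" = "gdfca"

gdfca


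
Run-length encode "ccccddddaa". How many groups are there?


Input: ccccddddaa
Scanning for consecutive runs:
  Group 1: 'c' x 4 (positions 0-3)
  Group 2: 'd' x 4 (positions 4-7)
  Group 3: 'a' x 2 (positions 8-9)
Total groups: 3

3


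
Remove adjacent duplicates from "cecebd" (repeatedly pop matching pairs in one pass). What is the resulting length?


Input: cecebd
Stack-based adjacent duplicate removal:
  Read 'c': push. Stack: c
  Read 'e': push. Stack: ce
  Read 'c': push. Stack: cec
  Read 'e': push. Stack: cece
  Read 'b': push. Stack: ceceb
  Read 'd': push. Stack: cecebd
Final stack: "cecebd" (length 6)

6


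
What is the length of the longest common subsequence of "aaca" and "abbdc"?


LCS of "aaca" and "abbdc"
DP table:
           a    b    b    d    c
      0    0    0    0    0    0
  a   0    1    1    1    1    1
  a   0    1    1    1    1    1
  c   0    1    1    1    1    2
  a   0    1    1    1    1    2
LCS length = dp[4][5] = 2

2


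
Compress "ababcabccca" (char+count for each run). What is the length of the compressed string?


Input: ababcabccca
Runs:
  'a' x 1 => "a1"
  'b' x 1 => "b1"
  'a' x 1 => "a1"
  'b' x 1 => "b1"
  'c' x 1 => "c1"
  'a' x 1 => "a1"
  'b' x 1 => "b1"
  'c' x 3 => "c3"
  'a' x 1 => "a1"
Compressed: "a1b1a1b1c1a1b1c3a1"
Compressed length: 18

18


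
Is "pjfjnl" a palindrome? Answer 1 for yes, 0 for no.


Input: pjfjnl
Reversed: lnjfjp
  Compare pos 0 ('p') with pos 5 ('l'): MISMATCH
  Compare pos 1 ('j') with pos 4 ('n'): MISMATCH
  Compare pos 2 ('f') with pos 3 ('j'): MISMATCH
Result: not a palindrome

0


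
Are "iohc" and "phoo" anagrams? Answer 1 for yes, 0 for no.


Strings: "iohc", "phoo"
Sorted first:  chio
Sorted second: hoop
Differ at position 0: 'c' vs 'h' => not anagrams

0


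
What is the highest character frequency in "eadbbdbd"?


Input: eadbbdbd
Character counts:
  'a': 1
  'b': 3
  'd': 3
  'e': 1
Maximum frequency: 3

3


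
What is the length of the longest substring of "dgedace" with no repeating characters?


Input: "dgedace"
Sliding window (track last position of each char):
  Position 0 ('d'): window [0,0] length 1 -- new best
  Position 1 ('g'): window [0,1] length 2 -- new best
  Position 2 ('e'): window [0,2] length 3 -- new best
  Position 3 ('d'): repeat (last at 0), move window start to 1
  Position 3 ('d'): window [1,3] length 3
  Position 4 ('a'): window [1,4] length 4 -- new best
  Position 5 ('c'): window [1,5] length 5 -- new best
  Position 6 ('e'): repeat (last at 2), move window start to 3
  Position 6 ('e'): window [3,6] length 4
Longest substring with no repeats: "gedac" with length 5

5


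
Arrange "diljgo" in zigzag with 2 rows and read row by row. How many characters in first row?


Zigzag "diljgo" into 2 rows:
Placing characters:
  'd' => row 0
  'i' => row 1
  'l' => row 0
  'j' => row 1
  'g' => row 0
  'o' => row 1
Rows:
  Row 0: "dlg"
  Row 1: "ijo"
First row length: 3

3


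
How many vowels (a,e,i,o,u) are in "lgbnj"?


Input: lgbnj
Checking each character:
  'l' at position 0: consonant
  'g' at position 1: consonant
  'b' at position 2: consonant
  'n' at position 3: consonant
  'j' at position 4: consonant
Total vowels: 0

0


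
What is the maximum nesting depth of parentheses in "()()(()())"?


Input: "()()(()())"
Tracking depth:
  Position 0 '(': depth becomes 1
  Position 1 ')': depth becomes 0
  Position 2 '(': depth becomes 1
  Position 3 ')': depth becomes 0
  Position 4 '(': depth becomes 1
  Position 5 '(': depth becomes 2
  Position 6 ')': depth becomes 1
  Position 7 '(': depth becomes 2
  Position 8 ')': depth becomes 1
  Position 9 ')': depth becomes 0
Maximum depth reached: 2

2


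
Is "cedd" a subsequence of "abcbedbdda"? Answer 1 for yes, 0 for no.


Check if "cedd" is a subsequence of "abcbedbdda"
Greedy scan:
  Position 0 ('a'): no match needed
  Position 1 ('b'): no match needed
  Position 2 ('c'): matches sub[0] = 'c'
  Position 3 ('b'): no match needed
  Position 4 ('e'): matches sub[1] = 'e'
  Position 5 ('d'): matches sub[2] = 'd'
  Position 6 ('b'): no match needed
  Position 7 ('d'): matches sub[3] = 'd'
  Position 8 ('d'): no match needed
  Position 9 ('a'): no match needed
All 4 characters matched => is a subsequence

1


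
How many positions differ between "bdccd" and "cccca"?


Comparing "bdccd" and "cccca" position by position:
  Position 0: 'b' vs 'c' => DIFFER
  Position 1: 'd' vs 'c' => DIFFER
  Position 2: 'c' vs 'c' => same
  Position 3: 'c' vs 'c' => same
  Position 4: 'd' vs 'a' => DIFFER
Positions that differ: 3

3


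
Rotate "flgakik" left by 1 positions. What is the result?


Input: "flgakik", rotate left by 1
First 1 characters: "f"
Remaining characters: "lgakik"
Concatenate remaining + first: "lgakik" + "f" = "lgakikf"

lgakikf


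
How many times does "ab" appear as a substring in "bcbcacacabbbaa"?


Searching for "ab" in "bcbcacacabbbaa"
Scanning each position:
  Position 0: "bc" => no
  Position 1: "cb" => no
  Position 2: "bc" => no
  Position 3: "ca" => no
  Position 4: "ac" => no
  Position 5: "ca" => no
  Position 6: "ac" => no
  Position 7: "ca" => no
  Position 8: "ab" => MATCH
  Position 9: "bb" => no
  Position 10: "bb" => no
  Position 11: "ba" => no
  Position 12: "aa" => no
Total occurrences: 1

1


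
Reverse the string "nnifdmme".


Input: nnifdmme
Reading characters right to left:
  Position 7: 'e'
  Position 6: 'm'
  Position 5: 'm'
  Position 4: 'd'
  Position 3: 'f'
  Position 2: 'i'
  Position 1: 'n'
  Position 0: 'n'
Reversed: emmdfinn

emmdfinn


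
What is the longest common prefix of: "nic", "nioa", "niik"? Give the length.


Words: nic, nioa, niik
  Position 0: all 'n' => match
  Position 1: all 'i' => match
  Position 2: ('c', 'o', 'i') => mismatch, stop
LCP = "ni" (length 2)

2


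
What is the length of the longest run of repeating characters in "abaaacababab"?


Input: "abaaacababab"
Scanning for longest run:
  Position 1 ('b'): new char, reset run to 1
  Position 2 ('a'): new char, reset run to 1
  Position 3 ('a'): continues run of 'a', length=2
  Position 4 ('a'): continues run of 'a', length=3
  Position 5 ('c'): new char, reset run to 1
  Position 6 ('a'): new char, reset run to 1
  Position 7 ('b'): new char, reset run to 1
  Position 8 ('a'): new char, reset run to 1
  Position 9 ('b'): new char, reset run to 1
  Position 10 ('a'): new char, reset run to 1
  Position 11 ('b'): new char, reset run to 1
Longest run: 'a' with length 3

3


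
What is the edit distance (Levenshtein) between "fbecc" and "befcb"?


Computing edit distance: "fbecc" -> "befcb"
DP table:
           b    e    f    c    b
      0    1    2    3    4    5
  f   1    1    2    2    3    4
  b   2    1    2    3    3    3
  e   3    2    1    2    3    4
  c   4    3    2    2    2    3
  c   5    4    3    3    2    3
Edit distance = dp[5][5] = 3

3
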